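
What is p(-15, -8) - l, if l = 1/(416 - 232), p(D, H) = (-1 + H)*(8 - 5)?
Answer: -4969/184 ≈ -27.005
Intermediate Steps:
p(D, H) = -3 + 3*H (p(D, H) = (-1 + H)*3 = -3 + 3*H)
l = 1/184 ≈ 0.0054348
p(-15, -8) - l = (-3 + 3*(-8)) - 1*1/184 = (-3 - 24) - 1/184 = -27 - 1/184 = -4969/184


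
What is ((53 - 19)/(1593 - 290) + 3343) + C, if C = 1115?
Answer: 5808808/1303 ≈ 4458.0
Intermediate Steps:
((53 - 19)/(1593 - 290) + 3343) + C = ((53 - 19)/(1593 - 290) + 3343) + 1115 = (34/1303 + 3343) + 1115 = 4355963/1303 + 1115 = 5808808/1303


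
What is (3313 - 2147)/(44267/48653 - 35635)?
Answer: -28364699/866852694 ≈ -0.032721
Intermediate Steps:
(3313 - 2147)/(44267/48653 - 35635) = 1166/(44267*(1/48653) - 35635) = 1166/(44267/48653 - 35635) = 1166/(-1733705388/48653) = 1166*(-48653/1733705388) = -28364699/866852694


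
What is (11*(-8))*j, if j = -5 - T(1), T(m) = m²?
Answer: 528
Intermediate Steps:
j = -6 (j = -5 - 1*1² = -5 - 1*1 = -5 - 1 = -6)
(11*(-8))*j = (11*(-8))*(-6) = -88*(-6) = 528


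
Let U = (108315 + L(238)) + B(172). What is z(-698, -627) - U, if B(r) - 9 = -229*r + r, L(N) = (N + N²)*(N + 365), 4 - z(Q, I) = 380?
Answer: -34369330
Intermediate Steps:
z(Q, I) = -376 (z(Q, I) = 4 - 1*380 = 4 - 380 = -376)
L(N) = (365 + N)*(N + N²) (L(N) = (N + N²)*(365 + N) = (365 + N)*(N + N²))
B(r) = 9 - 228*r (B(r) = 9 + (-229*r + r) = 9 - 228*r)
U = 34368954 (U = (108315 + 238*(365 + 238² + 366*238)) + (9 - 228*172) = (108315 + 238*(365 + 56644 + 87108)) + (9 - 39216) = (108315 + 238*144117) - 39207 = (108315 + 34299846) - 39207 = 34408161 - 39207 = 34368954)
z(-698, -627) - U = -376 - 1*34368954 = -376 - 34368954 = -34369330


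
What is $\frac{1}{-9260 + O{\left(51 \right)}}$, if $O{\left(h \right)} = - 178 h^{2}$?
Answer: $- \frac{1}{472238} \approx -2.1176 \cdot 10^{-6}$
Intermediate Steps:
$\frac{1}{-9260 + O{\left(51 \right)}} = \frac{1}{-9260 - 178 \cdot 51^{2}} = \frac{1}{-9260 - 462978} = \frac{1}{-472238} = - \frac{1}{472238}$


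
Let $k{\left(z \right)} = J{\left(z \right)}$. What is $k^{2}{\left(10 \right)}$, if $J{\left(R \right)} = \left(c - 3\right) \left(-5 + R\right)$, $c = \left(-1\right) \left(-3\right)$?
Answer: $0$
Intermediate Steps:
$c = 3$
$J{\left(R \right)} = 0$ ($J{\left(R \right)} = \left(3 - 3\right) \left(-5 + R\right) = 0 \left(-5 + R\right) = 0$)
$k{\left(z \right)} = 0$
$k^{2}{\left(10 \right)} = 0^{2} = 0$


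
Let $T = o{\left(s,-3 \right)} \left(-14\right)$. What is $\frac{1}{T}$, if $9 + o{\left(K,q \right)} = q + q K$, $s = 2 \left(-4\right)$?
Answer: $- \frac{1}{168} \approx -0.0059524$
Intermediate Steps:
$s = -8$
$o{\left(K,q \right)} = -9 + q + K q$ ($o{\left(K,q \right)} = -9 + \left(q + q K\right) = -9 + \left(q + K q\right) = -9 + q + K q$)
$T = -168$ ($T = \left(-9 - 3 - -24\right) \left(-14\right) = \left(-9 - 3 + 24\right) \left(-14\right) = 12 \left(-14\right) = -168$)
$\frac{1}{T} = \frac{1}{-168} = - \frac{1}{168}$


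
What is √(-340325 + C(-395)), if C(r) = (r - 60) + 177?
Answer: 89*I*√43 ≈ 583.61*I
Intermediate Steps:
C(r) = 117 + r (C(r) = (-60 + r) + 177 = 117 + r)
√(-340325 + C(-395)) = √(-340325 + (117 - 395)) = √(-340325 - 278) = √(-340603) = 89*I*√43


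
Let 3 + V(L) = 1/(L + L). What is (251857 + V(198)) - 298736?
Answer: -18565271/396 ≈ -46882.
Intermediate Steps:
V(L) = -3 + 1/(2*L) (V(L) = -3 + 1/(L + L) = -3 + 1/(2*L))
(251857 + V(198)) - 298736 = (251857 + (-3 + (½)/198)) - 298736 = (251857 + (-3 + (½)*(1/198))) - 298736 = (251857 + (-3 + 1/396)) - 298736 = (251857 - 1187/396) - 298736 = 99734185/396 - 298736 = -18565271/396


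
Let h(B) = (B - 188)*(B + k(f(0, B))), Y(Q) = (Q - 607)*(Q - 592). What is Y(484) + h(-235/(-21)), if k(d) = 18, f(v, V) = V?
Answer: 3582175/441 ≈ 8122.8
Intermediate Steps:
Y(Q) = (-607 + Q)*(-592 + Q)
h(B) = (-188 + B)*(18 + B) (h(B) = (B - 188)*(B + 18) = (-188 + B)*(18 + B))
Y(484) + h(-235/(-21)) = (359344 + 484² - 1199*484) + (-3384 + (-235/(-21))² - (-39950)/(-21)) = (359344 + 234256 - 580316) + (-3384 + (-235*(-1/21))² - (-39950)*(-1)/21) = 13284 + (-3384 + (235/21)² - 170*235/21) = 13284 + (-3384 + 55225/441 - 39950/21) = 13284 - 2276069/441 = 3582175/441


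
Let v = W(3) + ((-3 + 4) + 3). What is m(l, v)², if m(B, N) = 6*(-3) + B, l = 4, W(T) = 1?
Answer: 196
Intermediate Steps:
v = 5 (v = 1 + ((-3 + 4) + 3) = 1 + (1 + 3) = 1 + 4 = 5)
m(B, N) = -18 + B
m(l, v)² = (-18 + 4)² = (-14)² = 196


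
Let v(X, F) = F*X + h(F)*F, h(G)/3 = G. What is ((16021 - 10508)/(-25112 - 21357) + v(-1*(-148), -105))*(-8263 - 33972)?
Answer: -34414277558470/46469 ≈ -7.4059e+8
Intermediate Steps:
h(G) = 3*G
v(X, F) = 3*F**2 + F*X (v(X, F) = F*X + (3*F)*F = F*X + 3*F**2 = 3*F**2 + F*X)
((16021 - 10508)/(-25112 - 21357) + v(-1*(-148), -105))*(-8263 - 33972) = ((16021 - 10508)/(-25112 - 21357) - 105*(-1*(-148) + 3*(-105)))*(-8263 - 33972) = (5513/(-46469) - 105*(148 - 315))*(-42235) = (5513*(-1/46469) - 105*(-167))*(-42235) = (-5513/46469 + 17535)*(-42235) = (814828402/46469)*(-42235) = -34414277558470/46469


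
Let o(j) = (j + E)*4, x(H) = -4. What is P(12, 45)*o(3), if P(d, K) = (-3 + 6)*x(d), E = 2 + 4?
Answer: -432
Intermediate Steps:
E = 6
o(j) = 24 + 4*j (o(j) = (j + 6)*4 = (6 + j)*4 = 24 + 4*j)
P(d, K) = -12 (P(d, K) = (-3 + 6)*(-4) = 3*(-4) = -12)
P(12, 45)*o(3) = -12*(24 + 4*3) = -12*(24 + 12) = -12*36 = -432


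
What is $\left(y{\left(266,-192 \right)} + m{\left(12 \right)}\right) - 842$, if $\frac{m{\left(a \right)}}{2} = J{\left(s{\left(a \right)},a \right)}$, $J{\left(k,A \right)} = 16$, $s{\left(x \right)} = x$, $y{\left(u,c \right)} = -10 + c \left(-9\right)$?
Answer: $908$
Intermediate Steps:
$y{\left(u,c \right)} = -10 - 9 c$
$m{\left(a \right)} = 32$ ($m{\left(a \right)} = 2 \cdot 16 = 32$)
$\left(y{\left(266,-192 \right)} + m{\left(12 \right)}\right) - 842 = \left(\left(-10 - -1728\right) + 32\right) - 842 = \left(\left(-10 + 1728\right) + 32\right) - 842 = \left(1718 + 32\right) - 842 = 1750 - 842 = 908$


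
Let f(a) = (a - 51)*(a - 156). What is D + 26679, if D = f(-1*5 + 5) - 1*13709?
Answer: 20926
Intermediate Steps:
f(a) = (-156 + a)*(-51 + a) (f(a) = (-51 + a)*(-156 + a) = (-156 + a)*(-51 + a))
D = -5753 (D = (7956 + (-1*5 + 5)² - 207*(-1*5 + 5)) - 1*13709 = (7956 + (-5 + 5)² - 207*(-5 + 5)) - 13709 = (7956 + 0² - 207*0) - 13709 = (7956 + 0 + 0) - 13709 = 7956 - 13709 = -5753)
D + 26679 = -5753 + 26679 = 20926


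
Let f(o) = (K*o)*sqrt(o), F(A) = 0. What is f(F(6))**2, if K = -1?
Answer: 0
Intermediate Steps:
f(o) = -o**(3/2) (f(o) = (-o)*sqrt(o) = -o**(3/2))
f(F(6))**2 = (-0**(3/2))**2 = (-1*0)**2 = 0**2 = 0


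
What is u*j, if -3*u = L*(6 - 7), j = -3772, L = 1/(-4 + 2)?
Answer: 1886/3 ≈ 628.67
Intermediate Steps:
L = -½ (L = 1/(-2) = -½ ≈ -0.50000)
u = -⅙ (u = -(-1)*(6 - 7)/6 = -(-1)*(-1)/6 = -⅓*½ = -⅙ ≈ -0.16667)
u*j = -⅙*(-3772) = 1886/3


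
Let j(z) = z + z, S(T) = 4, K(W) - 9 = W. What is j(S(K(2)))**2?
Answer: 64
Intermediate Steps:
K(W) = 9 + W
j(z) = 2*z
j(S(K(2)))**2 = (2*4)**2 = 8**2 = 64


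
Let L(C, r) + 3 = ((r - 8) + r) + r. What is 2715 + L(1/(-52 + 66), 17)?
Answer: 2755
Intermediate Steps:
L(C, r) = -11 + 3*r (L(C, r) = -3 + (((r - 8) + r) + r) = -3 + (((-8 + r) + r) + r) = -3 + ((-8 + 2*r) + r) = -3 + (-8 + 3*r) = -11 + 3*r)
2715 + L(1/(-52 + 66), 17) = 2715 + (-11 + 3*17) = 2715 + (-11 + 51) = 2715 + 40 = 2755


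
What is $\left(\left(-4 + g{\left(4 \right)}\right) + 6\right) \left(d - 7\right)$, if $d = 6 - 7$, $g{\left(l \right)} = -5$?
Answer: $24$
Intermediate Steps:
$d = -1$ ($d = 6 - 7 = -1$)
$\left(\left(-4 + g{\left(4 \right)}\right) + 6\right) \left(d - 7\right) = \left(\left(-4 - 5\right) + 6\right) \left(-1 - 7\right) = \left(-9 + 6\right) \left(-8\right) = \left(-3\right) \left(-8\right) = 24$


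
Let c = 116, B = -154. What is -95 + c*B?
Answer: -17959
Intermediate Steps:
-95 + c*B = -95 + 116*(-154) = -95 - 17864 = -17959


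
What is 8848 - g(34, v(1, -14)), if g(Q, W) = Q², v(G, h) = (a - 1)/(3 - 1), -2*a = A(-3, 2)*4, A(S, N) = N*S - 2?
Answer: 7692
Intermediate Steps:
A(S, N) = -2 + N*S
a = 16 (a = -(-2 + 2*(-3))*4/2 = -(-2 - 6)*4/2 = -(-4)*4 = -½*(-32) = 16)
v(G, h) = 15/2 (v(G, h) = (16 - 1)/(3 - 1) = 15/2)
8848 - g(34, v(1, -14)) = 8848 - 1*34² = 8848 - 1*1156 = 8848 - 1156 = 7692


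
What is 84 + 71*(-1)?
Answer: 13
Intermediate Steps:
84 + 71*(-1) = 84 - 71 = 13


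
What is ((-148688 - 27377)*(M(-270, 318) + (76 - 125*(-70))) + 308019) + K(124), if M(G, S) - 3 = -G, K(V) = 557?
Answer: -1601706859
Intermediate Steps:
M(G, S) = 3 - G
((-148688 - 27377)*(M(-270, 318) + (76 - 125*(-70))) + 308019) + K(124) = ((-148688 - 27377)*((3 - 1*(-270)) + (76 - 125*(-70))) + 308019) + 557 = (-176065*((3 + 270) + (76 + 8750)) + 308019) + 557 = (-176065*(273 + 8826) + 308019) + 557 = (-176065*9099 + 308019) + 557 = (-1602015435 + 308019) + 557 = -1601707416 + 557 = -1601706859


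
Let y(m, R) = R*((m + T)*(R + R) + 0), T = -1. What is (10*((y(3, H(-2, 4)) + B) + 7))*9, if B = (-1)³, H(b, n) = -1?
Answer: 900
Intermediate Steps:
y(m, R) = 2*R²*(-1 + m) (y(m, R) = R*((m - 1)*(R + R) + 0) = R*((-1 + m)*(2*R) + 0) = R*(2*R*(-1 + m) + 0) = R*(2*R*(-1 + m)) = 2*R²*(-1 + m))
B = -1
(10*((y(3, H(-2, 4)) + B) + 7))*9 = (10*((2*(-1)²*(-1 + 3) - 1) + 7))*9 = (10*((2*1*2 - 1) + 7))*9 = (10*((4 - 1) + 7))*9 = (10*(3 + 7))*9 = (10*10)*9 = 100*9 = 900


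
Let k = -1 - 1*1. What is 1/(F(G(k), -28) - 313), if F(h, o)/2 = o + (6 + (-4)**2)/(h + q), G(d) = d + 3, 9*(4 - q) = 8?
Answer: -37/13257 ≈ -0.0027910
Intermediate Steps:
q = 28/9 (q = 4 - 1/9*8 = 4 - 8/9 = 28/9 ≈ 3.1111)
k = -2 (k = -1 - 1 = -2)
G(d) = 3 + d
F(h, o) = 2*o + 44/(28/9 + h) (F(h, o) = 2*(o + (6 + (-4)**2)/(h + 28/9)) = 2*(o + (6 + 16)/(28/9 + h)) = 2*(o + 22/(28/9 + h)) = 2*o + 44/(28/9 + h))
1/(F(G(k), -28) - 313) = 1/(2*(198 + 28*(-28) + 9*(3 - 2)*(-28))/(28 + 9*(3 - 2)) - 313) = 1/(2*(198 - 784 + 9*1*(-28))/(28 + 9*1) - 313) = 1/(2*(198 - 784 - 252)/(28 + 9) - 313) = 1/(2*(-838)/37 - 313) = 1/(2*(1/37)*(-838) - 313) = 1/(-1676/37 - 313) = 1/(-13257/37) = -37/13257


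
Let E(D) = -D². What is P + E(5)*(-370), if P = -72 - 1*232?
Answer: 8946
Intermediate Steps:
P = -304 (P = -72 - 232 = -304)
P + E(5)*(-370) = -304 - 1*5²*(-370) = -304 - 1*25*(-370) = -304 - 25*(-370) = -304 + 9250 = 8946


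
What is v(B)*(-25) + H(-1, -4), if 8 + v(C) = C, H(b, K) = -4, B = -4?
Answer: 296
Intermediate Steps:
v(C) = -8 + C
v(B)*(-25) + H(-1, -4) = (-8 - 4)*(-25) - 4 = -12*(-25) - 4 = 300 - 4 = 296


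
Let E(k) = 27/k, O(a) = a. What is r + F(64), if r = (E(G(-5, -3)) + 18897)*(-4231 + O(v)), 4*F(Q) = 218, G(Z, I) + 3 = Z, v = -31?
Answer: -322098301/4 ≈ -8.0525e+7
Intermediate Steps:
G(Z, I) = -3 + Z
F(Q) = 109/2 (F(Q) = (¼)*218 = 109/2)
r = -322098519/4 (r = (27/(-3 - 5) + 18897)*(-4231 - 31) = (27/(-8) + 18897)*(-4262) = (27*(-⅛) + 18897)*(-4262) = (-27/8 + 18897)*(-4262) = (151149/8)*(-4262) = -322098519/4 ≈ -8.0525e+7)
r + F(64) = -322098519/4 + 109/2 = -322098301/4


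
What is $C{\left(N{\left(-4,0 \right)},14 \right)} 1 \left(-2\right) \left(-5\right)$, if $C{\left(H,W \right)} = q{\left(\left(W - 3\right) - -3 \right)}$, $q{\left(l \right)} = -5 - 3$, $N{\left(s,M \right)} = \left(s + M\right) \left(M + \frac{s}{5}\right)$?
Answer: $-80$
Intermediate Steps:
$N{\left(s,M \right)} = \left(M + s\right) \left(M + \frac{s}{5}\right)$ ($N{\left(s,M \right)} = \left(M + s\right) \left(M + s \frac{1}{5}\right) = \left(M + s\right) \left(M + \frac{s}{5}\right)$)
$q{\left(l \right)} = -8$ ($q{\left(l \right)} = -5 - 3 = -8$)
$C{\left(H,W \right)} = -8$
$C{\left(N{\left(-4,0 \right)},14 \right)} 1 \left(-2\right) \left(-5\right) = - 8 \cdot 1 \left(-2\right) \left(-5\right) = - 8 \left(\left(-2\right) \left(-5\right)\right) = \left(-8\right) 10 = -80$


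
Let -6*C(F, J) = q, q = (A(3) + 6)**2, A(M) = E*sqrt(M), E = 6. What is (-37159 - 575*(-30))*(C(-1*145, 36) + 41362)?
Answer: -822998242 + 238908*sqrt(3) ≈ -8.2258e+8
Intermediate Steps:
A(M) = 6*sqrt(M)
q = (6 + 6*sqrt(3))**2 (q = (6*sqrt(3) + 6)**2 = (6 + 6*sqrt(3))**2 ≈ 268.71)
C(F, J) = -24 - 12*sqrt(3) (C(F, J) = -(144 + 72*sqrt(3))/6 = -24 - 12*sqrt(3))
(-37159 - 575*(-30))*(C(-1*145, 36) + 41362) = (-37159 - 575*(-30))*((-24 - 12*sqrt(3)) + 41362) = (-37159 + 17250)*(41338 - 12*sqrt(3)) = -19909*(41338 - 12*sqrt(3)) = -822998242 + 238908*sqrt(3)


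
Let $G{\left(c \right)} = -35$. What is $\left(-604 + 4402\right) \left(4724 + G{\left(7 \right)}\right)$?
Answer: $17808822$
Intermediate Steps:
$\left(-604 + 4402\right) \left(4724 + G{\left(7 \right)}\right) = \left(-604 + 4402\right) \left(4724 - 35\right) = 3798 \cdot 4689 = 17808822$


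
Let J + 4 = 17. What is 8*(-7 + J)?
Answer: 48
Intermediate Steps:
J = 13 (J = -4 + 17 = 13)
8*(-7 + J) = 8*(-7 + 13) = 8*6 = 48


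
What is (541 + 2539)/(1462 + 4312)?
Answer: 1540/2887 ≈ 0.53343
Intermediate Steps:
(541 + 2539)/(1462 + 4312) = 3080/5774 = 3080*(1/5774) = 1540/2887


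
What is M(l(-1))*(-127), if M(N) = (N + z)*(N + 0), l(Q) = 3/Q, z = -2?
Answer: -1905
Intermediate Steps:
M(N) = N*(-2 + N) (M(N) = (N - 2)*(N + 0) = (-2 + N)*N = N*(-2 + N))
M(l(-1))*(-127) = ((3/(-1))*(-2 + 3/(-1)))*(-127) = ((3*(-1))*(-2 + 3*(-1)))*(-127) = -3*(-2 - 3)*(-127) = -3*(-5)*(-127) = 15*(-127) = -1905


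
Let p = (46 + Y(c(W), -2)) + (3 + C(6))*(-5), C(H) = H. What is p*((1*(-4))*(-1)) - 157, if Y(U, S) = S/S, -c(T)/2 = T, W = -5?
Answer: -149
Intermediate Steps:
c(T) = -2*T
Y(U, S) = 1
p = 2 (p = (46 + 1) + (3 + 6)*(-5) = 47 + 9*(-5) = 47 - 45 = 2)
p*((1*(-4))*(-1)) - 157 = 2*((1*(-4))*(-1)) - 157 = 2*(-4*(-1)) - 157 = 2*4 - 157 = 8 - 157 = -149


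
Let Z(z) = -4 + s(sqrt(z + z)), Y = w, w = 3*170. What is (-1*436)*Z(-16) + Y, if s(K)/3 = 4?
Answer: -2978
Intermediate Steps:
s(K) = 12 (s(K) = 3*4 = 12)
w = 510
Y = 510
Z(z) = 8 (Z(z) = -4 + 12 = 8)
(-1*436)*Z(-16) + Y = -1*436*8 + 510 = -436*8 + 510 = -3488 + 510 = -2978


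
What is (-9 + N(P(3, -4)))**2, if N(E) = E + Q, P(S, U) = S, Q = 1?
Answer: 25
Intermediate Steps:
N(E) = 1 + E (N(E) = E + 1 = 1 + E)
(-9 + N(P(3, -4)))**2 = (-9 + (1 + 3))**2 = (-9 + 4)**2 = (-5)**2 = 25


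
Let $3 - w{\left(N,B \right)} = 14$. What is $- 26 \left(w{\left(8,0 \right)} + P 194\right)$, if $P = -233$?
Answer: $1175538$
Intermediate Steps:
$w{\left(N,B \right)} = -11$ ($w{\left(N,B \right)} = 3 - 14 = -11$)
$- 26 \left(w{\left(8,0 \right)} + P 194\right) = - 26 \left(-11 - 45202\right) = \left(-26\right) \left(-45213\right) = 1175538$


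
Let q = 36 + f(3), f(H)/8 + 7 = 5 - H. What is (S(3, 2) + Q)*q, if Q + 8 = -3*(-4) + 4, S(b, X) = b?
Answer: -44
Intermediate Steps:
f(H) = -16 - 8*H (f(H) = -56 + 8*(5 - H) = -56 + (40 - 8*H) = -16 - 8*H)
Q = 8 (Q = -8 + (-3*(-4) + 4) = -8 + (12 + 4) = -8 + 16 = 8)
q = -4 (q = 36 + (-16 - 8*3) = 36 + (-16 - 24) = 36 - 40 = -4)
(S(3, 2) + Q)*q = (3 + 8)*(-4) = 11*(-4) = -44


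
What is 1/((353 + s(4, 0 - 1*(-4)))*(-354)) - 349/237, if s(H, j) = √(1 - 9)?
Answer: (-82364*√2 + 14537325*I)/(27966*(-353*I + 2*√2)) ≈ -1.4726 + 6.4112e-8*I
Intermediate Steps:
s(H, j) = 2*I*√2 (s(H, j) = √(-8) = 2*I*√2)
1/((353 + s(4, 0 - 1*(-4)))*(-354)) - 349/237 = 1/((353 + 2*I*√2)*(-354)) - 349/237 = -1/354/(353 + 2*I*√2) - 349*1/237 = -1/(354*(353 + 2*I*√2)) - 349/237 = -349/237 - 1/(354*(353 + 2*I*√2))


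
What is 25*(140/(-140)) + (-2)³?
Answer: -33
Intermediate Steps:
25*(140/(-140)) + (-2)³ = 25*(140*(-1/140)) - 8 = 25*(-1) - 8 = -25 - 8 = -33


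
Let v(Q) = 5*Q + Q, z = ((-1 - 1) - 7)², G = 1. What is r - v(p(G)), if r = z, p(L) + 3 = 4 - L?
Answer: 81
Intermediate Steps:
p(L) = 1 - L (p(L) = -3 + (4 - L) = 1 - L)
z = 81 (z = (-2 - 7)² = (-9)² = 81)
r = 81
v(Q) = 6*Q
r - v(p(G)) = 81 - 6*(1 - 1*1) = 81 - 6*(1 - 1) = 81 - 6*0 = 81 - 1*0 = 81 + 0 = 81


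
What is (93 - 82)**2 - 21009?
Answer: -20888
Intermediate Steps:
(93 - 82)**2 - 21009 = 11**2 - 21009 = 121 - 21009 = -20888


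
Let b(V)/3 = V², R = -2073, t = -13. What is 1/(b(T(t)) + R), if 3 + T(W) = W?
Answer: -1/1305 ≈ -0.00076628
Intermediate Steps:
T(W) = -3 + W
b(V) = 3*V²
1/(b(T(t)) + R) = 1/(3*(-3 - 13)² - 2073) = 1/(3*(-16)² - 2073) = 1/(3*256 - 2073) = 1/(768 - 2073) = 1/(-1305) = -1/1305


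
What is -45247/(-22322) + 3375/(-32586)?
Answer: 116590166/60615391 ≈ 1.9234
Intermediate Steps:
-45247/(-22322) + 3375/(-32586) = -45247*(-1/22322) + 3375*(-1/32586) = 45247/22322 - 1125/10862 = 116590166/60615391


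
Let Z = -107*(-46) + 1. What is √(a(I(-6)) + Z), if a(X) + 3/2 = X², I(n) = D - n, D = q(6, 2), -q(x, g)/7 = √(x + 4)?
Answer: √(21790 - 336*√10)/2 ≈ 71.985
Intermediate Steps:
q(x, g) = -7*√(4 + x) (q(x, g) = -7*√(x + 4) = -7*√(4 + x))
D = -7*√10 (D = -7*√(4 + 6) = -7*√10 ≈ -22.136)
I(n) = -n - 7*√10 (I(n) = -7*√10 - n = -n - 7*√10)
Z = 4923 (Z = 4922 + 1 = 4923)
a(X) = -3/2 + X²
√(a(I(-6)) + Z) = √((-3/2 + (-1*(-6) - 7*√10)²) + 4923) = √((-3/2 + (6 - 7*√10)²) + 4923) = √(9843/2 + (6 - 7*√10)²)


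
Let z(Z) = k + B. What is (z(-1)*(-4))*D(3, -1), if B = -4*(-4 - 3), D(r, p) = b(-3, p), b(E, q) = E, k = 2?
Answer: 360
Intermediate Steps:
D(r, p) = -3
B = 28 (B = -4*(-7) = 28)
z(Z) = 30 (z(Z) = 2 + 28 = 30)
(z(-1)*(-4))*D(3, -1) = (30*(-4))*(-3) = -120*(-3) = 360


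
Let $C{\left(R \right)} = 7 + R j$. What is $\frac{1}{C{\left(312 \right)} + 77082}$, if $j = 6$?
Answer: $\frac{1}{78961} \approx 1.2664 \cdot 10^{-5}$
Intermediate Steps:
$C{\left(R \right)} = 7 + 6 R$ ($C{\left(R \right)} = 7 + R 6 = 7 + 6 R$)
$\frac{1}{C{\left(312 \right)} + 77082} = \frac{1}{\left(7 + 6 \cdot 312\right) + 77082} = \frac{1}{\left(7 + 1872\right) + 77082} = \frac{1}{1879 + 77082} = \frac{1}{78961}$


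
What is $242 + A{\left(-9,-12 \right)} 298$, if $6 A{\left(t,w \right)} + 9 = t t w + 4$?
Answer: $- \frac{144847}{3} \approx -48282.0$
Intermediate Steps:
$A{\left(t,w \right)} = - \frac{5}{6} + \frac{w t^{2}}{6}$ ($A{\left(t,w \right)} = - \frac{3}{2} + \frac{t t w + 4}{6} = - \frac{3}{2} + \frac{t^{2} w + 4}{6} = - \frac{3}{2} + \frac{w t^{2} + 4}{6} = - \frac{3}{2} + \frac{4 + w t^{2}}{6} = - \frac{3}{2} + \left(\frac{2}{3} + \frac{w t^{2}}{6}\right) = - \frac{5}{6} + \frac{w t^{2}}{6}$)
$242 + A{\left(-9,-12 \right)} 298 = 242 + \left(- \frac{5}{6} + \frac{1}{6} \left(-12\right) \left(-9\right)^{2}\right) 298 = 242 + \left(- \frac{5}{6} + \frac{1}{6} \left(-12\right) 81\right) 298 = 242 + \left(- \frac{5}{6} - 162\right) 298 = 242 - \frac{145573}{3} = - \frac{144847}{3}$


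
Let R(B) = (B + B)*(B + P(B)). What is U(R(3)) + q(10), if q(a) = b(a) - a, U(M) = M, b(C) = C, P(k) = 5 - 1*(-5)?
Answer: 78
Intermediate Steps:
P(k) = 10 (P(k) = 5 + 5 = 10)
R(B) = 2*B*(10 + B) (R(B) = (B + B)*(B + 10) = (2*B)*(10 + B) = 2*B*(10 + B))
q(a) = 0 (q(a) = a - a = 0)
U(R(3)) + q(10) = 2*3*(10 + 3) + 0 = 2*3*13 + 0 = 78 + 0 = 78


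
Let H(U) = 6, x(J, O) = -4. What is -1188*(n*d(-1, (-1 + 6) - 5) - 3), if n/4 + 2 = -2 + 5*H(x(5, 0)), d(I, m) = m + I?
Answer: 127116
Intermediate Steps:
d(I, m) = I + m
n = 104 (n = -8 + 4*(-2 + 5*6) = -8 + 4*(-2 + 30) = -8 + 4*28 = -8 + 112 = 104)
-1188*(n*d(-1, (-1 + 6) - 5) - 3) = -1188*(104*(-1 + ((-1 + 6) - 5)) - 3) = -1188*(104*(-1 + (5 - 5)) - 3) = -1188*(104*(-1 + 0) - 3) = -1188*(104*(-1) - 3) = -1188*(-104 - 3) = -1188*(-107) = 127116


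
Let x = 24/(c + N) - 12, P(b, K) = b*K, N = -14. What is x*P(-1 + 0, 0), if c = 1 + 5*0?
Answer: 0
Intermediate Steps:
c = 1 (c = 1 + 0 = 1)
P(b, K) = K*b
x = -180/13 (x = 24/(1 - 14) - 12 = 24/(-13) - 12 = 24*(-1/13) - 12 = -24/13 - 12 = -180/13 ≈ -13.846)
x*P(-1 + 0, 0) = -0*(-1 + 0) = -0*(-1) = -180/13*0 = 0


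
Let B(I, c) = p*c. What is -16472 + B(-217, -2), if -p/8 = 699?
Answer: -5288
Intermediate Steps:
p = -5592 (p = -8*699 = -5592)
B(I, c) = -5592*c
-16472 + B(-217, -2) = -16472 - 5592*(-2) = -16472 + 11184 = -5288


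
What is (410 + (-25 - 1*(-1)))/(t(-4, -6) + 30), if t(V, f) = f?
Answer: 193/12 ≈ 16.083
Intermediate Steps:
(410 + (-25 - 1*(-1)))/(t(-4, -6) + 30) = (410 + (-25 - 1*(-1)))/(-6 + 30) = (410 + (-25 + 1))/24 = (410 - 24)*(1/24) = 386*(1/24) = 193/12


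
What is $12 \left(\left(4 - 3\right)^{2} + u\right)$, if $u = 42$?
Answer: $516$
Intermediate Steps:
$12 \left(\left(4 - 3\right)^{2} + u\right) = 12 \left(\left(4 - 3\right)^{2} + 42\right) = 12 \left(1^{2} + 42\right) = 12 \left(1 + 42\right) = 12 \cdot 43 = 516$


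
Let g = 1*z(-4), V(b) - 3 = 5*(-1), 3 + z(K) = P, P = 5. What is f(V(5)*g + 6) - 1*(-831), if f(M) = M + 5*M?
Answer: 843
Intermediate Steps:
z(K) = 2 (z(K) = -3 + 5 = 2)
V(b) = -2 (V(b) = 3 + 5*(-1) = 3 - 5 = -2)
g = 2 (g = 1*2 = 2)
f(M) = 6*M
f(V(5)*g + 6) - 1*(-831) = 6*(-2*2 + 6) - 1*(-831) = 6*(-4 + 6) + 831 = 6*2 + 831 = 12 + 831 = 843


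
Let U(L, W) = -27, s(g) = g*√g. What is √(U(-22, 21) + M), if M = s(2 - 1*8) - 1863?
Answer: √(-1890 - 6*I*√6) ≈ 0.169 - 43.474*I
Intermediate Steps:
s(g) = g^(3/2)
M = -1863 - 6*I*√6 (M = (2 - 1*8)^(3/2) - 1863 = (2 - 8)^(3/2) - 1863 = (-6)^(3/2) - 1863 = -6*I*√6 - 1863 = -1863 - 6*I*√6 ≈ -1863.0 - 14.697*I)
√(U(-22, 21) + M) = √(-27 + (-1863 - 6*I*√6)) = √(-1890 - 6*I*√6)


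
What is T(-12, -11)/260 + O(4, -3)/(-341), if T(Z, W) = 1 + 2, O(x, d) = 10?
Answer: -1577/88660 ≈ -0.017787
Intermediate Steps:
T(Z, W) = 3
T(-12, -11)/260 + O(4, -3)/(-341) = 3/260 + 10/(-341) = 3*(1/260) + 10*(-1/341) = 3/260 - 10/341 = -1577/88660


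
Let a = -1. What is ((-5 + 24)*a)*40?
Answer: -760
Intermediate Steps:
((-5 + 24)*a)*40 = ((-5 + 24)*(-1))*40 = (19*(-1))*40 = -19*40 = -760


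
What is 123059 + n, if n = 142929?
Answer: 265988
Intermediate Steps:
123059 + n = 123059 + 142929 = 265988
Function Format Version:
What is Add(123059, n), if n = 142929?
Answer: 265988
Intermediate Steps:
Add(123059, n) = Add(123059, 142929) = 265988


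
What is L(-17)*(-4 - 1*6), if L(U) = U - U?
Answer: 0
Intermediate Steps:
L(U) = 0
L(-17)*(-4 - 1*6) = 0*(-4 - 1*6) = 0*(-4 - 6) = 0*(-10) = 0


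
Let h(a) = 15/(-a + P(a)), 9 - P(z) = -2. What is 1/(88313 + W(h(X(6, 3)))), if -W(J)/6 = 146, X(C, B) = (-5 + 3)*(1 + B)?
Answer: 1/87437 ≈ 1.1437e-5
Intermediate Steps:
P(z) = 11 (P(z) = 9 - 1*(-2) = 9 + 2 = 11)
X(C, B) = -2 - 2*B (X(C, B) = -2*(1 + B) = -2 - 2*B)
h(a) = 15/(11 - a) (h(a) = 15/(-a + 11) = 15/(11 - a))
W(J) = -876 (W(J) = -6*146 = -876)
1/(88313 + W(h(X(6, 3)))) = 1/(88313 - 876) = 1/87437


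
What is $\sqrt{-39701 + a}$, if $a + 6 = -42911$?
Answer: $i \sqrt{82618} \approx 287.43 i$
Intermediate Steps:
$a = -42917$ ($a = -6 - 42911 = -42917$)
$\sqrt{-39701 + a} = \sqrt{-39701 - 42917} = \sqrt{-82618} = i \sqrt{82618}$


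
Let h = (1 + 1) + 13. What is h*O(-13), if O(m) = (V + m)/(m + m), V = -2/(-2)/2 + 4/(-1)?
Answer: 495/52 ≈ 9.5192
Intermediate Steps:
V = -7/2 (V = -2*(-1/2)*(1/2) + 4*(-1) = 1*(1/2) - 4 = 1/2 - 4 = -7/2 ≈ -3.5000)
h = 15 (h = 2 + 13 = 15)
O(m) = (-7/2 + m)/(2*m) (O(m) = (-7/2 + m)/(m + m) = (-7/2 + m)/((2*m)) = (-7/2 + m)*(1/(2*m)) = (-7/2 + m)/(2*m))
h*O(-13) = 15*((1/4)*(-7 + 2*(-13))/(-13)) = 15*((1/4)*(-1/13)*(-7 - 26)) = 15*((1/4)*(-1/13)*(-33)) = 15*(33/52) = 495/52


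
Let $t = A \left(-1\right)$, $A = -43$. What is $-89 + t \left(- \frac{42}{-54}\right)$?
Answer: $- \frac{500}{9} \approx -55.556$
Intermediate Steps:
$t = 43$ ($t = \left(-43\right) \left(-1\right) = 43$)
$-89 + t \left(- \frac{42}{-54}\right) = -89 + 43 \left(- \frac{42}{-54}\right) = -89 + 43 \left(\left(-42\right) \left(- \frac{1}{54}\right)\right) = -89 + 43 \cdot \frac{7}{9} = -89 + \frac{301}{9} = - \frac{500}{9}$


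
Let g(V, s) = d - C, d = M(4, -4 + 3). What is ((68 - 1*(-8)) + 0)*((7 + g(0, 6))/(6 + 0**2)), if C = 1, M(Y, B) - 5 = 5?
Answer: 608/3 ≈ 202.67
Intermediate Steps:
M(Y, B) = 10 (M(Y, B) = 5 + 5 = 10)
d = 10
g(V, s) = 9 (g(V, s) = 10 - 1*1 = 10 - 1 = 9)
((68 - 1*(-8)) + 0)*((7 + g(0, 6))/(6 + 0**2)) = ((68 - 1*(-8)) + 0)*((7 + 9)/(6 + 0**2)) = ((68 + 8) + 0)*(16/(6 + 0)) = (76 + 0)*(16/6) = 76*(16*(1/6)) = 76*(8/3) = 608/3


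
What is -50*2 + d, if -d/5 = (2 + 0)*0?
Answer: -100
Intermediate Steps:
d = 0 (d = -5*(2 + 0)*0 = -10*0 = -5*0 = 0)
-50*2 + d = -50*2 + 0 = -100 + 0 = -100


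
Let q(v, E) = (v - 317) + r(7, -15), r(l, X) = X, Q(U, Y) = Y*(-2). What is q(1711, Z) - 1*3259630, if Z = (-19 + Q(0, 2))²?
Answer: -3258251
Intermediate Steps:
Q(U, Y) = -2*Y
Z = 529 (Z = (-19 - 2*2)² = (-19 - 4)² = (-23)² = 529)
q(v, E) = -332 + v (q(v, E) = (v - 317) - 15 = (-317 + v) - 15 = -332 + v)
q(1711, Z) - 1*3259630 = (-332 + 1711) - 1*3259630 = 1379 - 3259630 = -3258251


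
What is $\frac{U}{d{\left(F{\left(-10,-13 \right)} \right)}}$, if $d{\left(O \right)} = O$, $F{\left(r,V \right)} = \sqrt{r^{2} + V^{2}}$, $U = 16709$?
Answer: $\frac{16709 \sqrt{269}}{269} \approx 1018.8$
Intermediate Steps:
$F{\left(r,V \right)} = \sqrt{V^{2} + r^{2}}$
$\frac{U}{d{\left(F{\left(-10,-13 \right)} \right)}} = \frac{16709}{\sqrt{\left(-13\right)^{2} + \left(-10\right)^{2}}} = \frac{16709}{\sqrt{169 + 100}} = \frac{16709}{\sqrt{269}} = 16709 \frac{\sqrt{269}}{269} = \frac{16709 \sqrt{269}}{269}$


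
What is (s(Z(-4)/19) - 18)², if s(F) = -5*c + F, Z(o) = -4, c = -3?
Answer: 3721/361 ≈ 10.307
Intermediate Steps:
s(F) = 15 + F (s(F) = -5*(-3) + F = 15 + F)
(s(Z(-4)/19) - 18)² = ((15 - 4/19) - 18)² = (281/19 - 18)² = (-61/19)² = 3721/361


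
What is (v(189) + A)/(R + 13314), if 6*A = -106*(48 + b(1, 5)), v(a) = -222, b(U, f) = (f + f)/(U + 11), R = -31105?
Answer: 19525/320238 ≈ 0.060970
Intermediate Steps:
b(U, f) = 2*f/(11 + U) (b(U, f) = (2*f)/(11 + U) = 2*f/(11 + U))
A = -15529/18 (A = (-106*(48 + 2*5/(11 + 1)))/6 = (-106*(48 + 2*5/12))/6 = (-106*(48 + 2*5*(1/12)))/6 = (-106*(48 + ⅚))/6 = (-106*293/6)/6 = (⅙)*(-15529/3) = -15529/18 ≈ -862.72)
(v(189) + A)/(R + 13314) = (-222 - 15529/18)/(-31105 + 13314) = -19525/18/(-17791) = -19525/18*(-1/17791) = 19525/320238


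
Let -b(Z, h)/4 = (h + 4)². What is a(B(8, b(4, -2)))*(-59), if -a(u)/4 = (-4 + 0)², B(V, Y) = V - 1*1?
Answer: 3776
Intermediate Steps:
b(Z, h) = -4*(4 + h)² (b(Z, h) = -4*(h + 4)² = -4*(4 + h)²)
B(V, Y) = -1 + V (B(V, Y) = V - 1 = -1 + V)
a(u) = -64 (a(u) = -4*(-4 + 0)² = -4*(-4)² = -4*16 = -64)
a(B(8, b(4, -2)))*(-59) = -64*(-59) = 3776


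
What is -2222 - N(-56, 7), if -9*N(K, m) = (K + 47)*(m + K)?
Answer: -2173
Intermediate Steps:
N(K, m) = -(47 + K)*(K + m)/9 (N(K, m) = -(K + 47)*(m + K)/9 = -(47 + K)*(K + m)/9)
-2222 - N(-56, 7) = -2222 - (-47/9*(-56) - 47/9*7 - 1/9*(-56)**2 - 1/9*(-56)*7) = -2222 - (2632/9 - 329/9 - 1/9*3136 + 392/9) = -2222 - (2632/9 - 329/9 - 3136/9 + 392/9) = -2222 - 1*(-49) = -2222 + 49 = -2173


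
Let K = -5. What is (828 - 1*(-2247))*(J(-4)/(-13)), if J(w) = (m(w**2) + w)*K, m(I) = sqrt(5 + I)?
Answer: -61500/13 + 15375*sqrt(21)/13 ≈ 689.01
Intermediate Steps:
J(w) = -5*w - 5*sqrt(5 + w**2) (J(w) = (sqrt(5 + w**2) + w)*(-5) = (w + sqrt(5 + w**2))*(-5) = -5*w - 5*sqrt(5 + w**2))
(828 - 1*(-2247))*(J(-4)/(-13)) = (828 - 1*(-2247))*((-5*(-4) - 5*sqrt(5 + (-4)**2))/(-13)) = (828 + 2247)*((20 - 5*sqrt(5 + 16))*(-1/13)) = 3075*((20 - 5*sqrt(21))*(-1/13)) = 3075*(-20/13 + 5*sqrt(21)/13) = -61500/13 + 15375*sqrt(21)/13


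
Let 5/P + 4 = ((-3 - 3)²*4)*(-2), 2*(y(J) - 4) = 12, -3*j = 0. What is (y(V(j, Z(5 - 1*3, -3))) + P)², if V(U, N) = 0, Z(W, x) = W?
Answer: 8497225/85264 ≈ 99.658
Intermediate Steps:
j = 0 (j = -⅓*0 = 0)
y(J) = 10 (y(J) = 4 + (½)*12 = 4 + 6 = 10)
P = -5/292 (P = 5/(-4 + ((-3 - 3)²*4)*(-2)) = 5/(-4 + ((-6)²*4)*(-2)) = 5/(-4 + (36*4)*(-2)) = 5/(-4 + 144*(-2)) = 5/(-4 - 288) = 5/(-292) = 5*(-1/292) = -5/292 ≈ -0.017123)
(y(V(j, Z(5 - 1*3, -3))) + P)² = (10 - 5/292)² = (2915/292)² = 8497225/85264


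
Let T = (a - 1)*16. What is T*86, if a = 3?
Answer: 2752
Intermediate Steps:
T = 32 (T = (3 - 1)*16 = 2*16 = 32)
T*86 = 32*86 = 2752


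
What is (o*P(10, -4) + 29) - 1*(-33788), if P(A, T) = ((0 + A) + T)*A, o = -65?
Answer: 29917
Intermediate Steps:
P(A, T) = A*(A + T) (P(A, T) = (A + T)*A = A*(A + T))
(o*P(10, -4) + 29) - 1*(-33788) = (-650*(10 - 4) + 29) - 1*(-33788) = (-650*6 + 29) + 33788 = (-65*60 + 29) + 33788 = (-3900 + 29) + 33788 = -3871 + 33788 = 29917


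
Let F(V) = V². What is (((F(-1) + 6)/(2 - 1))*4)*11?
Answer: 308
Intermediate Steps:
(((F(-1) + 6)/(2 - 1))*4)*11 = ((((-1)² + 6)/(2 - 1))*4)*11 = (((1 + 6)/1)*4)*11 = ((7*1)*4)*11 = (7*4)*11 = 28*11 = 308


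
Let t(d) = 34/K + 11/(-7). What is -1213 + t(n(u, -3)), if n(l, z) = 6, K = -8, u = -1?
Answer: -34127/28 ≈ -1218.8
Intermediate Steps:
t(d) = -163/28 (t(d) = 34/(-8) + 11/(-7) = 34*(-⅛) + 11*(-⅐) = -17/4 - 11/7 = -163/28)
-1213 + t(n(u, -3)) = -1213 - 163/28 = -34127/28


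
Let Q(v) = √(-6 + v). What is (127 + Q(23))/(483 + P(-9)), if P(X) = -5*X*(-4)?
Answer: 127/303 + √17/303 ≈ 0.43275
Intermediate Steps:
P(X) = 20*X
(127 + Q(23))/(483 + P(-9)) = (127 + √(-6 + 23))/(483 + 20*(-9)) = (127 + √17)/(483 - 180) = (127 + √17)/303 = (127 + √17)*(1/303) = 127/303 + √17/303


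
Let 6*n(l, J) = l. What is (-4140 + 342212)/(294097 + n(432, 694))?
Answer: 338072/294169 ≈ 1.1492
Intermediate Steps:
n(l, J) = l/6
(-4140 + 342212)/(294097 + n(432, 694)) = (-4140 + 342212)/(294097 + (1/6)*432) = 338072/(294097 + 72) = 338072/294169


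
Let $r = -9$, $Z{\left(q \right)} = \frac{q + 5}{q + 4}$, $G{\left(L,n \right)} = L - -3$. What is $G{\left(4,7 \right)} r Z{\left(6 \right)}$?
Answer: $- \frac{693}{10} \approx -69.3$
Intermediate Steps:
$G{\left(L,n \right)} = 3 + L$ ($G{\left(L,n \right)} = L + 3 = 3 + L$)
$Z{\left(q \right)} = \frac{5 + q}{4 + q}$
$G{\left(4,7 \right)} r Z{\left(6 \right)} = \left(3 + 4\right) \left(-9\right) \frac{5 + 6}{4 + 6} = 7 \left(-9\right) \frac{1}{10} \cdot 11 = - 63 \cdot \frac{1}{10} \cdot 11 = \left(-63\right) \frac{11}{10} = - \frac{693}{10}$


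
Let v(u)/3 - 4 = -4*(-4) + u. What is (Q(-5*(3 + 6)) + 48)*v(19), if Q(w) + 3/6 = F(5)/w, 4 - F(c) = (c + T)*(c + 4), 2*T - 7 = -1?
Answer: 57343/10 ≈ 5734.3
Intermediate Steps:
T = 3 (T = 7/2 + (1/2)*(-1) = 7/2 - 1/2 = 3)
F(c) = 4 - (3 + c)*(4 + c) (F(c) = 4 - (c + 3)*(c + 4) = 4 - (3 + c)*(4 + c))
v(u) = 60 + 3*u (v(u) = 12 + 3*(-4*(-4) + u) = 12 + 3*(16 + u) = 12 + (48 + 3*u) = 60 + 3*u)
Q(w) = -1/2 - 68/w (Q(w) = -1/2 + (-8 - 1*5**2 - 7*5)/w = -1/2 + (-8 - 1*25 - 35)/w = -1/2 + (-8 - 25 - 35)/w = -1/2 - 68/w)
(Q(-5*(3 + 6)) + 48)*v(19) = ((-136 - (-5)*(3 + 6))/(2*((-5*(3 + 6)))) + 48)*(60 + 3*19) = ((-136 - (-5)*9)/(2*((-5*9))) + 48)*(60 + 57) = ((1/2)*(-136 - 1*(-45))/(-45) + 48)*117 = ((1/2)*(-1/45)*(-136 + 45) + 48)*117 = ((1/2)*(-1/45)*(-91) + 48)*117 = (91/90 + 48)*117 = (4411/90)*117 = 57343/10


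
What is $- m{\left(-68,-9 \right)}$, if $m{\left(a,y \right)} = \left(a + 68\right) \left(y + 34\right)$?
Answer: $0$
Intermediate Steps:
$m{\left(a,y \right)} = \left(34 + y\right) \left(68 + a\right)$ ($m{\left(a,y \right)} = \left(68 + a\right) \left(34 + y\right) = \left(34 + y\right) \left(68 + a\right)$)
$- m{\left(-68,-9 \right)} = - (2312 + 34 \left(-68\right) + 68 \left(-9\right) - -612) = - (2312 - 2312 - 612 + 612) = \left(-1\right) 0 = 0$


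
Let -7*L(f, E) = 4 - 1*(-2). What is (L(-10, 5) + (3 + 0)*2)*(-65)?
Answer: -2340/7 ≈ -334.29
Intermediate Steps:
L(f, E) = -6/7 (L(f, E) = -(4 - 1*(-2))/7 = -(4 + 2)/7 = -⅐*6 = -6/7)
(L(-10, 5) + (3 + 0)*2)*(-65) = (-6/7 + (3 + 0)*2)*(-65) = (-6/7 + 3*2)*(-65) = (-6/7 + 6)*(-65) = (36/7)*(-65) = -2340/7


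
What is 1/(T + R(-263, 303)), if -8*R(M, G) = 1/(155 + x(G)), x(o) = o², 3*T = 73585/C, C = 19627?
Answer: 43319458272/54137308639 ≈ 0.80018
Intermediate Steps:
T = 73585/58881 (T = (73585/19627)/3 = (73585*(1/19627))/3 = (⅓)*(73585/19627) = 73585/58881 ≈ 1.2497)
R(M, G) = -1/(8*(155 + G²))
1/(T + R(-263, 303)) = 1/(73585/58881 - 1/(1240 + 8*303²)) = 1/(73585/58881 - 1/(1240 + 8*91809)) = 1/(73585/58881 - 1/(1240 + 734472)) = 1/(73585/58881 - 1/735712) = 1/(54137308639/43319458272) = 43319458272/54137308639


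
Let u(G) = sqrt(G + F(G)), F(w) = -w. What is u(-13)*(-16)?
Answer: 0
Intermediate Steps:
u(G) = 0 (u(G) = sqrt(G - G) = sqrt(0) = 0)
u(-13)*(-16) = 0*(-16) = 0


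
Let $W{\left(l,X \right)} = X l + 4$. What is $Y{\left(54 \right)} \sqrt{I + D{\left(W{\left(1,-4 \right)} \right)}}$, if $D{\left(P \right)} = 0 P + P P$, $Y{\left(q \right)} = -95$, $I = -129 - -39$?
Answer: $- 285 i \sqrt{10} \approx - 901.25 i$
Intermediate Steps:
$W{\left(l,X \right)} = 4 + X l$
$I = -90$ ($I = -129 + 39 = -90$)
$D{\left(P \right)} = P^{2}$ ($D{\left(P \right)} = 0 + P^{2} = P^{2}$)
$Y{\left(54 \right)} \sqrt{I + D{\left(W{\left(1,-4 \right)} \right)}} = - 95 \sqrt{-90 + \left(4 - 4\right)^{2}} = - 95 \sqrt{-90 + 0^{2}} = - 95 \sqrt{-90 + 0} = - 95 \sqrt{-90} = - 95 \cdot 3 i \sqrt{10} = - 285 i \sqrt{10}$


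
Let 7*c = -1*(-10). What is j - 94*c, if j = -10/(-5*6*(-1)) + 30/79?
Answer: -222703/1659 ≈ -134.24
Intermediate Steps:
j = 11/237 (j = -10/((-30*(-1))) + 30*(1/79) = -10/30 + 30/79 = -10*1/30 + 30/79 = -⅓ + 30/79 = 11/237 ≈ 0.046413)
c = 10/7 (c = (-1*(-10))/7 = (⅐)*10 = 10/7 ≈ 1.4286)
j - 94*c = 11/237 - 94*10/7 = 11/237 - 940/7 = -222703/1659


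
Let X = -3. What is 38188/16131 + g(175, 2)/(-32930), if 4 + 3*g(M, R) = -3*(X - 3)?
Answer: 209575927/88532305 ≈ 2.3672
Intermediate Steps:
g(M, R) = 14/3 (g(M, R) = -4/3 + (-3*(-3 - 3))/3 = -4/3 + (-3*(-6))/3 = -4/3 + (⅓)*18 = -4/3 + 6 = 14/3)
38188/16131 + g(175, 2)/(-32930) = 38188/16131 + (14/3)/(-32930) = 38188*(1/16131) + (14/3)*(-1/32930) = 38188/16131 - 7/49395 = 209575927/88532305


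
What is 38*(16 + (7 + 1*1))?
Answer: 912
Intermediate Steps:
38*(16 + (7 + 1*1)) = 38*(16 + (7 + 1)) = 38*(16 + 8) = 38*24 = 912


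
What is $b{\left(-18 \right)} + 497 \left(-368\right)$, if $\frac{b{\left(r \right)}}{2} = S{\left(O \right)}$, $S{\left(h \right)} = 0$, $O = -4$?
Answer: $-182896$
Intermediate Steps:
$b{\left(r \right)} = 0$ ($b{\left(r \right)} = 2 \cdot 0 = 0$)
$b{\left(-18 \right)} + 497 \left(-368\right) = 0 + 497 \left(-368\right) = 0 - 182896 = -182896$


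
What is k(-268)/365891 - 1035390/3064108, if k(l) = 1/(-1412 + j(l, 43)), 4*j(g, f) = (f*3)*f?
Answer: -19131420193961/56617041781514 ≈ -0.33791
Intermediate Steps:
j(g, f) = 3*f**2/4 (j(g, f) = ((f*3)*f)/4 = ((3*f)*f)/4 = (3*f**2)/4 = 3*f**2/4)
k(l) = -4/101 (k(l) = 1/(-1412 + (3/4)*43**2) = 1/(-1412 + (3/4)*1849) = 1/(-1412 + 5547/4) = 1/(-101/4) = -4/101)
k(-268)/365891 - 1035390/3064108 = -4/101/365891 - 1035390/3064108 = -4/101*1/365891 - 1035390*1/3064108 = -4/36954991 - 517695/1532054 = -19131420193961/56617041781514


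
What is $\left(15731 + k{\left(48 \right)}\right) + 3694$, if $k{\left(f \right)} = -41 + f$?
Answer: $19432$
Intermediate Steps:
$\left(15731 + k{\left(48 \right)}\right) + 3694 = \left(15731 + \left(-41 + 48\right)\right) + 3694 = \left(15731 + 7\right) + 3694 = 15738 + 3694 = 19432$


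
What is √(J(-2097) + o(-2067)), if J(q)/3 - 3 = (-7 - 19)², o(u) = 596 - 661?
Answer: 2*√493 ≈ 44.407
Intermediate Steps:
o(u) = -65
J(q) = 2037 (J(q) = 9 + 3*(-7 - 19)² = 9 + 3*(-26)² = 9 + 3*676 = 9 + 2028 = 2037)
√(J(-2097) + o(-2067)) = √(2037 - 65) = √1972 = 2*√493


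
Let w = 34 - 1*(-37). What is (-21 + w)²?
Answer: 2500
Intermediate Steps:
w = 71 (w = 34 + 37 = 71)
(-21 + w)² = (-21 + 71)² = 50² = 2500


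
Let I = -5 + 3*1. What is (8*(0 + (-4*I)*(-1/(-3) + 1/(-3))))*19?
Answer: 0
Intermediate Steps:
I = -2 (I = -5 + 3 = -2)
(8*(0 + (-4*I)*(-1/(-3) + 1/(-3))))*19 = (8*(0 + (-4*(-2))*(-1/(-3) + 1/(-3))))*19 = (8*(0 + 8*(-1*(-⅓) + 1*(-⅓))))*19 = (8*(0 + 8*(⅓ - ⅓)))*19 = (8*(0 + 8*0))*19 = (8*(0 + 0))*19 = (8*0)*19 = 0*19 = 0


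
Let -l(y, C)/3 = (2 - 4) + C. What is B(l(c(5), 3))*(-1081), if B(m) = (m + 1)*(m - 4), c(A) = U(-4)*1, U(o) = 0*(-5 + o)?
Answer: -15134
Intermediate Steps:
U(o) = 0
c(A) = 0 (c(A) = 0*1 = 0)
l(y, C) = 6 - 3*C (l(y, C) = -3*((2 - 4) + C) = -3*(-2 + C) = 6 - 3*C)
B(m) = (1 + m)*(-4 + m)
B(l(c(5), 3))*(-1081) = (-4 + (6 - 3*3)² - 3*(6 - 3*3))*(-1081) = (-4 + (6 - 9)² - 3*(6 - 9))*(-1081) = (-4 + (-3)² - 3*(-3))*(-1081) = (-4 + 9 + 9)*(-1081) = 14*(-1081) = -15134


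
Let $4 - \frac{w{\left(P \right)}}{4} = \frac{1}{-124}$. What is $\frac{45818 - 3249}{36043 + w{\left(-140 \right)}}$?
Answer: $\frac{1319639}{1117830} \approx 1.1805$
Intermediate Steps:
$w{\left(P \right)} = \frac{497}{31}$ ($w{\left(P \right)} = 16 - \frac{4}{-124} = 16 - - \frac{1}{31} = 16 + \frac{1}{31} = \frac{497}{31}$)
$\frac{45818 - 3249}{36043 + w{\left(-140 \right)}} = \frac{45818 - 3249}{36043 + \frac{497}{31}} = \frac{42569}{\frac{1117830}{31}} = 42569 \cdot \frac{31}{1117830} = \frac{1319639}{1117830}$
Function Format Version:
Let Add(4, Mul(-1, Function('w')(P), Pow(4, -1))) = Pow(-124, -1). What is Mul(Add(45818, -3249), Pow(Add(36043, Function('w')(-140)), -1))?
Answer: Rational(1319639, 1117830) ≈ 1.1805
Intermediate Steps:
Function('w')(P) = Rational(497, 31) (Function('w')(P) = Add(16, Mul(-4, Pow(-124, -1))) = Add(16, Mul(-4, Rational(-1, 124))) = Add(16, Rational(1, 31)) = Rational(497, 31))
Mul(Add(45818, -3249), Pow(Add(36043, Function('w')(-140)), -1)) = Mul(Add(45818, -3249), Pow(Add(36043, Rational(497, 31)), -1)) = Mul(42569, Pow(Rational(1117830, 31), -1)) = Mul(42569, Rational(31, 1117830)) = Rational(1319639, 1117830)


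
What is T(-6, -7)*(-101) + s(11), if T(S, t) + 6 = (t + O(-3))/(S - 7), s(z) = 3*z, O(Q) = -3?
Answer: 7297/13 ≈ 561.31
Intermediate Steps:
T(S, t) = -6 + (-3 + t)/(-7 + S) (T(S, t) = -6 + (t - 3)/(S - 7) = -6 + (-3 + t)/(-7 + S))
T(-6, -7)*(-101) + s(11) = ((39 - 7 - 6*(-6))/(-7 - 6))*(-101) + 3*11 = ((39 - 7 + 36)/(-13))*(-101) + 33 = -1/13*68*(-101) + 33 = -68/13*(-101) + 33 = 6868/13 + 33 = 7297/13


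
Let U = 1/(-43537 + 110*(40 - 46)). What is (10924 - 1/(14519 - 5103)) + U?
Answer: 4546120338035/416158952 ≈ 10924.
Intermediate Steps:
U = -1/44197 (U = 1/(-43537 + 110*(-6)) = 1/(-43537 - 660) = 1/(-44197) = -1/44197 ≈ -2.2626e-5)
(10924 - 1/(14519 - 5103)) + U = (10924 - 1/(14519 - 5103)) - 1/44197 = (10924 - 1/9416) - 1/44197 = 102860383/9416 - 1/44197 = 4546120338035/416158952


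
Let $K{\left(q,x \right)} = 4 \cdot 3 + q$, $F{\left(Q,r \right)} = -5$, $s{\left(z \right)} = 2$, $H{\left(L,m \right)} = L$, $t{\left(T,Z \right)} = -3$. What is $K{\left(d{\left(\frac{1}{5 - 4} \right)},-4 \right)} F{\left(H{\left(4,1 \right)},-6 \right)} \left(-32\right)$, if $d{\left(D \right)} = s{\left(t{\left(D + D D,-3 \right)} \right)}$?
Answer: $2240$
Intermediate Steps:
$d{\left(D \right)} = 2$
$K{\left(q,x \right)} = 12 + q$
$K{\left(d{\left(\frac{1}{5 - 4} \right)},-4 \right)} F{\left(H{\left(4,1 \right)},-6 \right)} \left(-32\right) = \left(12 + 2\right) \left(-5\right) \left(-32\right) = 14 \left(-5\right) \left(-32\right) = \left(-70\right) \left(-32\right) = 2240$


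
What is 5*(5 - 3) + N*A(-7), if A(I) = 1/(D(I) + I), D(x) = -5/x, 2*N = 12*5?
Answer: 115/22 ≈ 5.2273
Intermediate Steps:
N = 30 (N = (12*5)/2 = (½)*60 = 30)
A(I) = 1/(I - 5/I) (A(I) = 1/(-5/I + I) = 1/(I - 5/I))
5*(5 - 3) + N*A(-7) = 5*(5 - 3) + 30*(-7/(-5 + (-7)²)) = 5*2 + 30*(-7/(-5 + 49)) = 10 + 30*(-7/44) = 10 - 105/22 = 115/22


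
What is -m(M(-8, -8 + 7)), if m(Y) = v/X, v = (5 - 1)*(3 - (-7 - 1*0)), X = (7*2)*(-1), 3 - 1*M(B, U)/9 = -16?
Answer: 20/7 ≈ 2.8571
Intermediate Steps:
M(B, U) = 171 (M(B, U) = 27 - 9*(-16) = 27 + 144 = 171)
X = -14 (X = 14*(-1) = -14)
v = 40 (v = 4*(3 - (-7 + 0)) = 4*(3 - 1*(-7)) = 4*(3 + 7) = 4*10 = 40)
m(Y) = -20/7 (m(Y) = 40/(-14) = 40*(-1/14) = -20/7)
-m(M(-8, -8 + 7)) = -1*(-20/7) = 20/7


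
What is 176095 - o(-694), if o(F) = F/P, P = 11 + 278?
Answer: 50892149/289 ≈ 1.7610e+5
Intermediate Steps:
P = 289
o(F) = F/289
176095 - o(-694) = 176095 - (-694)/289 = 176095 - 1*(-694/289) = 176095 + 694/289 = 50892149/289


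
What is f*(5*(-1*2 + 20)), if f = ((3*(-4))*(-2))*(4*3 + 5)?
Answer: 36720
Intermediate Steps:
f = 408 (f = (-12*(-2))*(12 + 5) = 24*17 = 408)
f*(5*(-1*2 + 20)) = 408*(5*(-1*2 + 20)) = 408*(5*(-2 + 20)) = 408*(5*18) = 408*90 = 36720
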